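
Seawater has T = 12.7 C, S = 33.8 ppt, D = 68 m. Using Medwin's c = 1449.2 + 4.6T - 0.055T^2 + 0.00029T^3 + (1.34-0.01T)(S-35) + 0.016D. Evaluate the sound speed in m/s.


c = 1449.2 + 4.6*12.7 - 0.055*12.7^2 + 0.00029*12.7^3 + (1.34 - 0.01*12.7)*(33.8 - 35) + 0.016*68 = 1498.98

1498.98 m/s


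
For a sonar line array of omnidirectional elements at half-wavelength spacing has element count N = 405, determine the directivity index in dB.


26.07 dB


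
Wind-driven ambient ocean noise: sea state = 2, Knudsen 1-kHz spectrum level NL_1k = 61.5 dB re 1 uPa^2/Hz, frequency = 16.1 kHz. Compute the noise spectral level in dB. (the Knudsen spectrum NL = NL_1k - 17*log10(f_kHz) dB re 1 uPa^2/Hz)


40.98 dB


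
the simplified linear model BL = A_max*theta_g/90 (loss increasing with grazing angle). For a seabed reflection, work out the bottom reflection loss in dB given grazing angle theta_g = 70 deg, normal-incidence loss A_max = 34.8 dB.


BL = A_max * theta_g / 90 = 34.8 * 70 / 90 = 27.07

27.07 dB


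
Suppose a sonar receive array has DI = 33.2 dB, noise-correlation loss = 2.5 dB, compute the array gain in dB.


AG = DI - L_corr = 33.2 - 2.5 = 30.7

30.7 dB


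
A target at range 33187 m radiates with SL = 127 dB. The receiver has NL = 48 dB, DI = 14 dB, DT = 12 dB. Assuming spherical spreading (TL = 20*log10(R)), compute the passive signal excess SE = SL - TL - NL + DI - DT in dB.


Step 1: TL = 20*log10(33187) = 90.42 dB
Step 2: SE = 127 - 90.42 - 48 + 14 - 12 = -9.42

-9.42 dB


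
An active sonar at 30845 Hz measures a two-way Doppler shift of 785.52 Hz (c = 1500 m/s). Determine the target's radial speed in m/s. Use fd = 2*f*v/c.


19.1 m/s


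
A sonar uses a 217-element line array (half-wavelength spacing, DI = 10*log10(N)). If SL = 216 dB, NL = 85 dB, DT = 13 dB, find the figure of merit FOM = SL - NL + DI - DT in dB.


141.36 dB


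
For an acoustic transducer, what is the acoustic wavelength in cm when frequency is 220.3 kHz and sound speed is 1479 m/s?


lambda = c/f = 1479 / 220300 = 0.0067 m = 0.67 cm

0.67 cm


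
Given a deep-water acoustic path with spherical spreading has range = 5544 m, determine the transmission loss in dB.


74.88 dB


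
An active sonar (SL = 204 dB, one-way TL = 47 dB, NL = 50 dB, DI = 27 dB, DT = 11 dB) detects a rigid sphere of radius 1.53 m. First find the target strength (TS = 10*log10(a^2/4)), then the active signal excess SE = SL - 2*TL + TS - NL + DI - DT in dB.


Step 1: TS = 10*log10(1.53^2/4) = -2.33 dB
Step 2: SE = SL - 2*TL + TS - NL + DI - DT = 204 - 2*47 + (-2.33) - 50 + 27 - 11 = 73.67

73.67 dB


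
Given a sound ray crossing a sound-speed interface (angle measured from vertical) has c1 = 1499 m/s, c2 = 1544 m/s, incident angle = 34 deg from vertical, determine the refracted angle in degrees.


sin(theta2) = (c2/c1)*sin(theta1) = (1544/1499)*sin(34 deg) = 0.57598
theta2 = arcsin(0.57598) = 35.17

35.17 deg


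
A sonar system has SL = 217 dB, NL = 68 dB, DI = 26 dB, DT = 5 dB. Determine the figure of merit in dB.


FOM = SL - NL + DI - DT = 217 - 68 + 26 - 5 = 170

170 dB


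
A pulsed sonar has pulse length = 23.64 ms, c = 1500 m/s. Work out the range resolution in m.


17.73 m


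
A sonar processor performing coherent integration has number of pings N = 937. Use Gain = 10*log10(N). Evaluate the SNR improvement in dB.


Gain = 10*log10(937) = 29.72

29.72 dB


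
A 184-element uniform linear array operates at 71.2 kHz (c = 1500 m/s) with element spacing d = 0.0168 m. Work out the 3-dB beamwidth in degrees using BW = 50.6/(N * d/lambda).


Step 1: lambda = 1500/71200 = 0.02107 m
Step 2: d/lambda = 0.0168/0.02107 = 0.7973
Step 3: BW = 50.6/(N * d/lambda) = 50.6/(184 * 0.7973) = 0.34

0.34 deg


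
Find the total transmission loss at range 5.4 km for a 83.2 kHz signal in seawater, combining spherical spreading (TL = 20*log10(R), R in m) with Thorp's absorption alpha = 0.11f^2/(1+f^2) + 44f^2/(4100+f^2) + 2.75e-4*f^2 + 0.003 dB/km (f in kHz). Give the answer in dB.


234.76 dB


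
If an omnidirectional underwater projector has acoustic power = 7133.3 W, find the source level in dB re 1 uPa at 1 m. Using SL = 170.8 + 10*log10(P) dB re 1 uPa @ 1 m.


209.33 dB


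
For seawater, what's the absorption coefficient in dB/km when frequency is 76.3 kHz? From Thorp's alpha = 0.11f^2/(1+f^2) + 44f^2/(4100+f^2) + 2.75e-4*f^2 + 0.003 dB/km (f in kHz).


f^2 = 5821.69
alpha = 0.11*5821.69/(1+5821.69) + 44*5821.69/(4100+5821.69) + 2.75e-4*5821.69 + 0.003 = 27.532

27.532 dB/km


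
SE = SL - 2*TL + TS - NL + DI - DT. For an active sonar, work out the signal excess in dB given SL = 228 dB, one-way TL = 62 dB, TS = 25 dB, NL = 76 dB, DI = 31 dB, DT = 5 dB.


79 dB


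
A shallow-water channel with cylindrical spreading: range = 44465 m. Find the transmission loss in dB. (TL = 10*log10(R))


TL = 10*log10(44465) = 46.48

46.48 dB


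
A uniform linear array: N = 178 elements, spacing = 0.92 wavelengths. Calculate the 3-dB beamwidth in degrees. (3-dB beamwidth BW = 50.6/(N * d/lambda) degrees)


BW = 50.6 / (178 * 0.92) = 50.6 / 163.76 = 0.31

0.31 deg


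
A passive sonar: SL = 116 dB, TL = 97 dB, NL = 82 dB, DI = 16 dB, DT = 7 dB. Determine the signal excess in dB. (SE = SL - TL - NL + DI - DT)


SE = SL - TL - NL + DI - DT = 116 - 97 - 82 + 16 - 7 = -54

-54 dB


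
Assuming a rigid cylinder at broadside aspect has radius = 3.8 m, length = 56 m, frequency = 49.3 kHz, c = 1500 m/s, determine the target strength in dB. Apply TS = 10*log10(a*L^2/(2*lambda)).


52.92 dB


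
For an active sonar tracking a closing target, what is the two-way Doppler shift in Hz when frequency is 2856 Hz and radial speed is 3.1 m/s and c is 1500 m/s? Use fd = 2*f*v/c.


11.8 Hz


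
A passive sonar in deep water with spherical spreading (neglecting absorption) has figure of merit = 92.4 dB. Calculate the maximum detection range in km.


At max range FOM = TL, so 20*log10(R) = 92.4
R = 10^(92.4/20) = 41686.94 m = 41.69 km

41.69 km


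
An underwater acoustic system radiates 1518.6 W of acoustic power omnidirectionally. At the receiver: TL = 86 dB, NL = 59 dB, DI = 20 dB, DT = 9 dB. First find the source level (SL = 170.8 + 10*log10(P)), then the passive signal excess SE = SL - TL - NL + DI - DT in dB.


Step 1: SL = 170.8 + 10*log10(1518.6) = 202.61 dB
Step 2: SE = SL - TL - NL + DI - DT = 202.61 - 86 - 59 + 20 - 9 = 68.61

68.61 dB


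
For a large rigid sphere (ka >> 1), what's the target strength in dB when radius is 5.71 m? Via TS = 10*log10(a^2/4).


TS = 10*log10(5.71^2 / 4) = 10*log10(8.151025) = 9.11

9.11 dB


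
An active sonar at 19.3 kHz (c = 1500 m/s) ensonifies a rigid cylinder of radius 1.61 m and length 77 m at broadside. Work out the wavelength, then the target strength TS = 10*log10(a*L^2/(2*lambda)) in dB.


Step 1: lambda = c/f = 1500/19300 = 0.07772 m
Step 2: TS = 10*log10(a*L^2/(2*lambda)) = 10*log10(1.61*77^2/(2*0.07772)) = 47.88

47.88 dB


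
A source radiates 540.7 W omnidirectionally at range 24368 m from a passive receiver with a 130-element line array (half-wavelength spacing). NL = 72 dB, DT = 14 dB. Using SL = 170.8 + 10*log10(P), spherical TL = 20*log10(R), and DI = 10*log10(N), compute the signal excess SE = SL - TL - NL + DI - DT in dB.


Step 1: SL = 170.8 + 10*log10(540.7) = 198.13 dB
Step 2: TL = 20*log10(24368) = 87.74 dB
Step 3: DI = 10*log10(130) = 21.14 dB
Step 4: SE = SL - TL - NL + DI - DT = 198.13 - 87.74 - 72 + 21.14 - 14 = 45.53

45.53 dB


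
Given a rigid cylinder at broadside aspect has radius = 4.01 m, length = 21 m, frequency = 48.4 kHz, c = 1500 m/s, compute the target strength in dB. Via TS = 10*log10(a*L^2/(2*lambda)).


44.55 dB


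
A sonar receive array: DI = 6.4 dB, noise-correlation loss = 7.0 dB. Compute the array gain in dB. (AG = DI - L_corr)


AG = DI - L_corr = 6.4 - 7.0 = -0.6

-0.6 dB


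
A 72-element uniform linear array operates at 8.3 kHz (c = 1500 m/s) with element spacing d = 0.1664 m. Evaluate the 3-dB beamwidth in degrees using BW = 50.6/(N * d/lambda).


Step 1: lambda = 1500/8300 = 0.18072 m
Step 2: d/lambda = 0.1664/0.18072 = 0.9208
Step 3: BW = 50.6/(N * d/lambda) = 50.6/(72 * 0.9208) = 0.76

0.76 deg


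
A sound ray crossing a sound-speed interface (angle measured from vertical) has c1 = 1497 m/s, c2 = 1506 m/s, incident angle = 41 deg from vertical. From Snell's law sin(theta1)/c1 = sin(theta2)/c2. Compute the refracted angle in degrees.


sin(theta2) = (c2/c1)*sin(theta1) = (1506/1497)*sin(41 deg) = 0.66
theta2 = arcsin(0.66) = 41.3

41.3 deg


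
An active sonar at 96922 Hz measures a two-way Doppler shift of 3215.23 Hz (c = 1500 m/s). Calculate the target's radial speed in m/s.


From fd = 2*f*v/c, v = c*fd/(2*f) = 1500 * 3215.23 / (2*96922) = 24.88

24.88 m/s


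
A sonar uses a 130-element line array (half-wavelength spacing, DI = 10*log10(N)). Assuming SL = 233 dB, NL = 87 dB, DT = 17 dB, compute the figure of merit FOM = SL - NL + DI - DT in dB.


Step 1: DI = 10*log10(130) = 21.14 dB
Step 2: FOM = SL - NL + DI - DT = 233 - 87 + 21.14 - 17 = 150.14

150.14 dB


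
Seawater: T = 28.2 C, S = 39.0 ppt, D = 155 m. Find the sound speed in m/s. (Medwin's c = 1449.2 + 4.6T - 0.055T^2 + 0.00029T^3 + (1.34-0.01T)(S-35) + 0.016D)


1548.4 m/s


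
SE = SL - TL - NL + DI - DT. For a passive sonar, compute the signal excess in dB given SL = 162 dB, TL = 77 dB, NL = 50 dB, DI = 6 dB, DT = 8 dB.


SE = SL - TL - NL + DI - DT = 162 - 77 - 50 + 6 - 8 = 33

33 dB


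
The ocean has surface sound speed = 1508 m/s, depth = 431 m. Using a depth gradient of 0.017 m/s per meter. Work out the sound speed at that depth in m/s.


1515.327 m/s


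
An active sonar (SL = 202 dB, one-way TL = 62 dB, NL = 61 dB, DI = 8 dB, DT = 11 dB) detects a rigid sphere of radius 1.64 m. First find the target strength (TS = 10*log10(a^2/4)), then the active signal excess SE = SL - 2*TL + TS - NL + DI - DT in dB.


Step 1: TS = 10*log10(1.64^2/4) = -1.72 dB
Step 2: SE = SL - 2*TL + TS - NL + DI - DT = 202 - 2*62 + (-1.72) - 61 + 8 - 11 = 12.28

12.28 dB


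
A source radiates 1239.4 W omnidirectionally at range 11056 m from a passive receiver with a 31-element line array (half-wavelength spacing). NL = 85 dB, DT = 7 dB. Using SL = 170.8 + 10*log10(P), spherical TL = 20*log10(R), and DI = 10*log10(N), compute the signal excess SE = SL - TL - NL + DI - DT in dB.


Step 1: SL = 170.8 + 10*log10(1239.4) = 201.73 dB
Step 2: TL = 20*log10(11056) = 80.87 dB
Step 3: DI = 10*log10(31) = 14.91 dB
Step 4: SE = SL - TL - NL + DI - DT = 201.73 - 80.87 - 85 + 14.91 - 7 = 43.77

43.77 dB


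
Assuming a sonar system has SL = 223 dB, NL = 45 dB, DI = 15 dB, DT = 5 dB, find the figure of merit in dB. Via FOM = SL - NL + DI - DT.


FOM = SL - NL + DI - DT = 223 - 45 + 15 - 5 = 188

188 dB


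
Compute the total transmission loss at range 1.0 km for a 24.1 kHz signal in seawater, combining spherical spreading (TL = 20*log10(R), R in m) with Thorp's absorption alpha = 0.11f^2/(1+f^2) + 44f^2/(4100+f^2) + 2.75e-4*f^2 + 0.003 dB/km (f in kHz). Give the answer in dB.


Step 1 (Thorp): alpha = 0.11*580.81/(1+580.81) + 44*580.81/(4100+580.81) + 2.75e-4*580.81 + 0.003 = 5.7322 dB/km
Step 2: TL_spread = 20*log10(1000) = 60.0 dB
Step 3: TL_abs = alpha*R = 5.7322 * 1.0 = 5.73 dB
Step 4: TL_total = 60.0 + 5.73 = 65.73

65.73 dB


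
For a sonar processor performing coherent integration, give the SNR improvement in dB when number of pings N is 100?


Gain = 10*log10(100) = 20.0

20.0 dB


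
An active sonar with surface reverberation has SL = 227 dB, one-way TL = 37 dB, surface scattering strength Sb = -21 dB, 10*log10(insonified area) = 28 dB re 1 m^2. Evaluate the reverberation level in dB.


160 dB


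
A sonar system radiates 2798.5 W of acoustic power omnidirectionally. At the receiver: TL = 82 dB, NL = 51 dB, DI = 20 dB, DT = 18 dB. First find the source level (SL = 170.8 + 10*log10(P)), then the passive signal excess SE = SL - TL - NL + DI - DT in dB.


Step 1: SL = 170.8 + 10*log10(2798.5) = 205.27 dB
Step 2: SE = SL - TL - NL + DI - DT = 205.27 - 82 - 51 + 20 - 18 = 74.27

74.27 dB


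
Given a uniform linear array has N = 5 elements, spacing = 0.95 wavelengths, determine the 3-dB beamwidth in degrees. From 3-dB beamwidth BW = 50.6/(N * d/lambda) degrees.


BW = 50.6 / (5 * 0.95) = 50.6 / 4.75 = 10.65

10.65 deg


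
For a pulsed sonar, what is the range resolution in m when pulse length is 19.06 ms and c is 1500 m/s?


dR = c*tau/2 = 1500 * 19.06e-3 / 2 = 14.295

14.295 m


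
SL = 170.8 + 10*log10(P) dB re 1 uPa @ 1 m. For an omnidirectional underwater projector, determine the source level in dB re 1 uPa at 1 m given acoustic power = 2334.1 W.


204.48 dB


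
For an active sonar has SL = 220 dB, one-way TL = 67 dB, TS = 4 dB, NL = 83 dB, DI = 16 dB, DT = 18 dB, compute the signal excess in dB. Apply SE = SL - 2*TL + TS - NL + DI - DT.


SE = SL - 2*TL + TS - NL + DI - DT = 220 - 2*67 + (4) - 83 + 16 - 18 = 5

5 dB


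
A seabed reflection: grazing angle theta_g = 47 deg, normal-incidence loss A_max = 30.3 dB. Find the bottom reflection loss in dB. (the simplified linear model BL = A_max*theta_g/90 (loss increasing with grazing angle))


BL = A_max * theta_g / 90 = 30.3 * 47 / 90 = 15.82

15.82 dB


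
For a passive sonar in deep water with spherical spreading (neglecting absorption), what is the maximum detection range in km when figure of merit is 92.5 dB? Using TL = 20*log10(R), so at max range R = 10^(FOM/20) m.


At max range FOM = TL, so 20*log10(R) = 92.5
R = 10^(92.5/20) = 42169.65 m = 42.17 km

42.17 km


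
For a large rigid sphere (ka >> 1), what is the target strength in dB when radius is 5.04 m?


TS = 10*log10(5.04^2 / 4) = 10*log10(6.3504) = 8.03

8.03 dB


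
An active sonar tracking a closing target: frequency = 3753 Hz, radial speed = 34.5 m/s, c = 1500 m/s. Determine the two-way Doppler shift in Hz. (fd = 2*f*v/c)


172.64 Hz


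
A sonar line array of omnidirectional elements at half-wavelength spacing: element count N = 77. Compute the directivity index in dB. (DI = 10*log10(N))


18.86 dB


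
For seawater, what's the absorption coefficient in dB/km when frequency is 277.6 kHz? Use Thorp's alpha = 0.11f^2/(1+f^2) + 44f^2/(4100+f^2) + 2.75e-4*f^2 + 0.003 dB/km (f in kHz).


f^2 = 77061.76
alpha = 0.11*77061.76/(1+77061.76) + 44*77061.76/(4100+77061.76) + 2.75e-4*77061.76 + 0.003 = 63.082

63.082 dB/km


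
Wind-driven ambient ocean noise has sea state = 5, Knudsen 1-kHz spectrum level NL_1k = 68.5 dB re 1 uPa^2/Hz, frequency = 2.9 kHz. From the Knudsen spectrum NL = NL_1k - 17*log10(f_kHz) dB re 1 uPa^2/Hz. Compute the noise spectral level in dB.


NL = NL_1k - 17*log10(f_kHz) = 68.5 - 17*log10(2.9) = 68.5 - (7.86) = 60.64

60.64 dB


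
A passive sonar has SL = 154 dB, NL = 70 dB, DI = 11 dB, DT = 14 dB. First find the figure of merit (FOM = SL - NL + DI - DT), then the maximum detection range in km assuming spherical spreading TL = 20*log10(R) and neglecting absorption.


Step 1: FOM = SL - NL + DI - DT = 154 - 70 + 11 - 14 = 81 dB
Step 2: at max range FOM = TL = 20*log10(R), so R = 10^(81/20) = 11220.18 m = 11.22 km

11.22 km


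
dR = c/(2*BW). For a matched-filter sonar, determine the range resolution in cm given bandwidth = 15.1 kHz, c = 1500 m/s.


dR = c/(2*BW) = 1500 / (2 * 15.1e3) = 0.0497 m = 4.97 cm

4.97 cm


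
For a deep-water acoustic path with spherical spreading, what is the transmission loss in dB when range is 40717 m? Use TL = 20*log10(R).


TL = 20*log10(40717) = 92.2

92.2 dB


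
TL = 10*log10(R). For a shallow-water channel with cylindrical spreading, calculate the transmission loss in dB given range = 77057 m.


48.87 dB


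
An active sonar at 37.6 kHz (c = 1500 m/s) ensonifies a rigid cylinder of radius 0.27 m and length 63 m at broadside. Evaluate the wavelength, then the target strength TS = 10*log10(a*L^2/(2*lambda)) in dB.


Step 1: lambda = c/f = 1500/37600 = 0.03989 m
Step 2: TS = 10*log10(a*L^2/(2*lambda)) = 10*log10(0.27*63^2/(2*0.03989)) = 41.28

41.28 dB


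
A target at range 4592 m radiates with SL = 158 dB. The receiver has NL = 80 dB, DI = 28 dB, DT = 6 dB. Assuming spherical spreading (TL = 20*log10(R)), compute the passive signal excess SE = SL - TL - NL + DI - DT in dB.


Step 1: TL = 20*log10(4592) = 73.24 dB
Step 2: SE = 158 - 73.24 - 80 + 28 - 6 = 26.76

26.76 dB


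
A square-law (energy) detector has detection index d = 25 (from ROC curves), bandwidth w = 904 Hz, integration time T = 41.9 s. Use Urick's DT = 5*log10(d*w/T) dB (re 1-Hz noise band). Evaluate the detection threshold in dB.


DT = 5*log10(d*w/T) = 5*log10(25 * 904 / 41.9) = 5*log10(539.38) = 13.66

13.66 dB


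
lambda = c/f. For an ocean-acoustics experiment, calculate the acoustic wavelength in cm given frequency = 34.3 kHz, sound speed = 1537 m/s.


lambda = c/f = 1537 / 34300 = 0.0448 m = 4.48 cm

4.48 cm


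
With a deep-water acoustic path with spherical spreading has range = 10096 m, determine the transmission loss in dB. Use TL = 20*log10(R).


80.08 dB


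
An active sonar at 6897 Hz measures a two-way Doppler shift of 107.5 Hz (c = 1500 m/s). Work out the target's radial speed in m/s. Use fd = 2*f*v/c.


From fd = 2*f*v/c, v = c*fd/(2*f) = 1500 * 107.5 / (2*6897) = 11.69

11.69 m/s


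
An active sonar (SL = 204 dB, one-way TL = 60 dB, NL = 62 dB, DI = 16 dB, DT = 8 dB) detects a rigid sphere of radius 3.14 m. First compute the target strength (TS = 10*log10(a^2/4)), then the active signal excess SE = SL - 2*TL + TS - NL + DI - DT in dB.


Step 1: TS = 10*log10(3.14^2/4) = 3.92 dB
Step 2: SE = SL - 2*TL + TS - NL + DI - DT = 204 - 2*60 + (3.92) - 62 + 16 - 8 = 33.92

33.92 dB


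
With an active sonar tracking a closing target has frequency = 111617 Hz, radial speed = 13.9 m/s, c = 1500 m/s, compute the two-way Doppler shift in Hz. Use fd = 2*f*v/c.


2068.64 Hz


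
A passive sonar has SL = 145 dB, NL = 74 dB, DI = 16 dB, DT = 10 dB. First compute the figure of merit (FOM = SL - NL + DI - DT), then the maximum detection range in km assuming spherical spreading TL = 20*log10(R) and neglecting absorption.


Step 1: FOM = SL - NL + DI - DT = 145 - 74 + 16 - 10 = 77 dB
Step 2: at max range FOM = TL = 20*log10(R), so R = 10^(77/20) = 7079.46 m = 7.08 km

7.08 km


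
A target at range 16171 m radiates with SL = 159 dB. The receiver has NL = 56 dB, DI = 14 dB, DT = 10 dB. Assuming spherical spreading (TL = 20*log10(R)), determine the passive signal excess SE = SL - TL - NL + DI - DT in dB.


22.83 dB


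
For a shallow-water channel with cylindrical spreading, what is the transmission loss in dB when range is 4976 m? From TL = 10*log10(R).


TL = 10*log10(4976) = 36.97

36.97 dB


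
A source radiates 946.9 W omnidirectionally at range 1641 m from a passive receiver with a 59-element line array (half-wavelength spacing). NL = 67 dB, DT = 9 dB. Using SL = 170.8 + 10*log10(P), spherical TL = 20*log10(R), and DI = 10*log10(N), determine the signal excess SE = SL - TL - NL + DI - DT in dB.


Step 1: SL = 170.8 + 10*log10(946.9) = 200.56 dB
Step 2: TL = 20*log10(1641) = 64.3 dB
Step 3: DI = 10*log10(59) = 17.71 dB
Step 4: SE = SL - TL - NL + DI - DT = 200.56 - 64.3 - 67 + 17.71 - 9 = 77.97

77.97 dB


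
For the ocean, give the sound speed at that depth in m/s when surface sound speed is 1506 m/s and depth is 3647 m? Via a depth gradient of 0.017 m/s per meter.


c = 1506 + 0.017 * 3647 = 1567.999

1567.999 m/s


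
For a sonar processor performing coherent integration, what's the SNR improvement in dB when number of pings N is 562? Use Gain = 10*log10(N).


Gain = 10*log10(562) = 27.5

27.5 dB


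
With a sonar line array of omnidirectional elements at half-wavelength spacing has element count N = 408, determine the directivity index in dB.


DI = 10*log10(408) = 26.11

26.11 dB


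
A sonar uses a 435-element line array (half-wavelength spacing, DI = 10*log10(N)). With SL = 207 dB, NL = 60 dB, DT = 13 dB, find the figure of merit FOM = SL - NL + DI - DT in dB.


Step 1: DI = 10*log10(435) = 26.38 dB
Step 2: FOM = SL - NL + DI - DT = 207 - 60 + 26.38 - 13 = 160.38

160.38 dB


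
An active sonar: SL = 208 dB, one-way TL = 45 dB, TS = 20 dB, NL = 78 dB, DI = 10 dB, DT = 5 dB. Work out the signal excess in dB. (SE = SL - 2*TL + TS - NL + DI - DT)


SE = SL - 2*TL + TS - NL + DI - DT = 208 - 2*45 + (20) - 78 + 10 - 5 = 65

65 dB


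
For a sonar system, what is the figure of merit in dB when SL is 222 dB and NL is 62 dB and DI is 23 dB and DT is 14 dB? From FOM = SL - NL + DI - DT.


169 dB


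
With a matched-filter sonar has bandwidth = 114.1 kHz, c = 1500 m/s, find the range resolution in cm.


dR = c/(2*BW) = 1500 / (2 * 114.1e3) = 0.0066 m = 0.66 cm

0.66 cm


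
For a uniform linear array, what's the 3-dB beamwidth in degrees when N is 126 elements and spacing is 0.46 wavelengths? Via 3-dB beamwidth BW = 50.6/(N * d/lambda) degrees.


BW = 50.6 / (126 * 0.46) = 50.6 / 57.96 = 0.87

0.87 deg


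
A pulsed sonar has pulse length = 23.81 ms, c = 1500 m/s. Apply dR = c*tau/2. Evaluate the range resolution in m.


dR = c*tau/2 = 1500 * 23.81e-3 / 2 = 17.8575

17.8575 m


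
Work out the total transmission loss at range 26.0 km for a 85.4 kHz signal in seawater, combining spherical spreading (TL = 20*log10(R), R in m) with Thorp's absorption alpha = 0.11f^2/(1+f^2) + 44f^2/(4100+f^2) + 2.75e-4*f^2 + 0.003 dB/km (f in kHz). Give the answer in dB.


875.7 dB


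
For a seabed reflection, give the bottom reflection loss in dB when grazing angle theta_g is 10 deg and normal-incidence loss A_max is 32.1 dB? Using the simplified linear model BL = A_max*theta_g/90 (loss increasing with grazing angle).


BL = A_max * theta_g / 90 = 32.1 * 10 / 90 = 3.57

3.57 dB


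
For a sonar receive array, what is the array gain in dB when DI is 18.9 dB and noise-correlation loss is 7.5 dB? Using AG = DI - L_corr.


AG = DI - L_corr = 18.9 - 7.5 = 11.4

11.4 dB


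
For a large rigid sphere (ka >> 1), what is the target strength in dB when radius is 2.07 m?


0.3 dB


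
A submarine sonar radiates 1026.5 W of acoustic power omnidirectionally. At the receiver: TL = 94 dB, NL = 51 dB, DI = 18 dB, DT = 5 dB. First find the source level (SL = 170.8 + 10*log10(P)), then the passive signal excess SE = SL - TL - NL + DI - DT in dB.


Step 1: SL = 170.8 + 10*log10(1026.5) = 200.91 dB
Step 2: SE = SL - TL - NL + DI - DT = 200.91 - 94 - 51 + 18 - 5 = 68.91

68.91 dB


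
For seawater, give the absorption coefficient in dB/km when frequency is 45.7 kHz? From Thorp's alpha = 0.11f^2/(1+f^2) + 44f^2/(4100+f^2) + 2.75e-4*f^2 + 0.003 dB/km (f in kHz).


15.536 dB/km


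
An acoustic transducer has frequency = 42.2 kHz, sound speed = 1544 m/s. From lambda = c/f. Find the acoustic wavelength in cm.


3.66 cm


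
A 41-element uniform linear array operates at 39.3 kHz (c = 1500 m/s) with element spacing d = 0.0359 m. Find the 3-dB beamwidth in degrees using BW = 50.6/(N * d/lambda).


Step 1: lambda = 1500/39300 = 0.03817 m
Step 2: d/lambda = 0.0359/0.03817 = 0.9405
Step 3: BW = 50.6/(N * d/lambda) = 50.6/(41 * 0.9405) = 1.31

1.31 deg


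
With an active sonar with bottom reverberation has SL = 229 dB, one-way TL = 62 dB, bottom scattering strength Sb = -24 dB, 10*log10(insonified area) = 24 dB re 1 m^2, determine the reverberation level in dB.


RL = SL - 2*TL + Sb + 10*log10(A) = 229 - 2*62 + (-24) + 24 = 105

105 dB


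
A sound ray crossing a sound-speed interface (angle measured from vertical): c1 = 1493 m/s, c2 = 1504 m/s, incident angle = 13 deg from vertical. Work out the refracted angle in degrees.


13.1 deg


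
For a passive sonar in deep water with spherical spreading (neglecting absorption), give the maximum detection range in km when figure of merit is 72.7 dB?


4.32 km


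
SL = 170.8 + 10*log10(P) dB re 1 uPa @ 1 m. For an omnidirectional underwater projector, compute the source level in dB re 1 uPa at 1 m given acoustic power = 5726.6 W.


SL = 170.8 + 10*log10(5726.6) = 170.8 + 37.58 = 208.38

208.38 dB


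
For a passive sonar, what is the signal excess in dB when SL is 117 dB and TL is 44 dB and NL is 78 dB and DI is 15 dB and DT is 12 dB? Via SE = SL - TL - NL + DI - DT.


SE = SL - TL - NL + DI - DT = 117 - 44 - 78 + 15 - 12 = -2

-2 dB


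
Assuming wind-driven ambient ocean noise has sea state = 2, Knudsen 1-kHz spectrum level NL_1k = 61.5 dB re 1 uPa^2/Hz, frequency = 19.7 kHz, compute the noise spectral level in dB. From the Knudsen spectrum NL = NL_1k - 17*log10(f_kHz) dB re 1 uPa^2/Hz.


NL = NL_1k - 17*log10(f_kHz) = 61.5 - 17*log10(19.7) = 61.5 - (22.01) = 39.49

39.49 dB


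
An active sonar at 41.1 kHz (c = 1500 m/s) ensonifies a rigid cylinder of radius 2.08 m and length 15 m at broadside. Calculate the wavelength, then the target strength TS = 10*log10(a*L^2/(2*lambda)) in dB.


Step 1: lambda = c/f = 1500/41100 = 0.0365 m
Step 2: TS = 10*log10(a*L^2/(2*lambda)) = 10*log10(2.08*15^2/(2*0.0365)) = 38.07

38.07 dB


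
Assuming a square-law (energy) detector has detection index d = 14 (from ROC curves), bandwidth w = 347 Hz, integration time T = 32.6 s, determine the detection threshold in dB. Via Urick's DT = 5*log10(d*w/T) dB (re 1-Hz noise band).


DT = 5*log10(d*w/T) = 5*log10(14 * 347 / 32.6) = 5*log10(149.02) = 10.87

10.87 dB


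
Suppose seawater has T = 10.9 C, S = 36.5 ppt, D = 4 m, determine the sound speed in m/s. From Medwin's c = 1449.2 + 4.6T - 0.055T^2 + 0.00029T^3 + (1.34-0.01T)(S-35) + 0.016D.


1495.09 m/s


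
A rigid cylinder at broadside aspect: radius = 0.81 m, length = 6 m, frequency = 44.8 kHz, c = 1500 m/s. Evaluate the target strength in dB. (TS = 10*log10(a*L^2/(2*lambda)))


26.39 dB


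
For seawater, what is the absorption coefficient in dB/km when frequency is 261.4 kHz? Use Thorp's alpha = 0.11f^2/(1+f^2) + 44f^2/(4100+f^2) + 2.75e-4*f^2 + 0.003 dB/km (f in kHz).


f^2 = 68329.96
alpha = 0.11*68329.96/(1+68329.96) + 44*68329.96/(4100+68329.96) + 2.75e-4*68329.96 + 0.003 = 60.413

60.413 dB/km


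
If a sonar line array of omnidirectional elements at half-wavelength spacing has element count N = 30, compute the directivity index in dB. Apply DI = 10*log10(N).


14.77 dB


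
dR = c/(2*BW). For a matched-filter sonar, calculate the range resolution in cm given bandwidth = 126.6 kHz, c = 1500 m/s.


dR = c/(2*BW) = 1500 / (2 * 126.6e3) = 0.0059 m = 0.59 cm

0.59 cm


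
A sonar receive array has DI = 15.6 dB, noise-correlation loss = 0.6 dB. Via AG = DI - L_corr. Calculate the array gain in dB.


AG = DI - L_corr = 15.6 - 0.6 = 15.0

15.0 dB


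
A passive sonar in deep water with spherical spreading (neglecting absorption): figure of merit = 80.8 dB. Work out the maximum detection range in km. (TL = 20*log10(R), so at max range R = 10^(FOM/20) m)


10.96 km


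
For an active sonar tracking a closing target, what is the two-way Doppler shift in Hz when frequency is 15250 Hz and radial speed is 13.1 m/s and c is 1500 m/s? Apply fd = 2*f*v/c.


fd = 2*f*v/c = 2 * 15250 * 13.1 / 1500 = 266.37

266.37 Hz


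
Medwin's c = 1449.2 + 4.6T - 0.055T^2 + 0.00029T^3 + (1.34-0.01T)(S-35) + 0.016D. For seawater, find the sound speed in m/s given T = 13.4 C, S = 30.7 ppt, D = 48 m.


c = 1449.2 + 4.6*13.4 - 0.055*13.4^2 + 0.00029*13.4^3 + (1.34 - 0.01*13.4)*(30.7 - 35) + 0.016*48 = 1497.24

1497.24 m/s


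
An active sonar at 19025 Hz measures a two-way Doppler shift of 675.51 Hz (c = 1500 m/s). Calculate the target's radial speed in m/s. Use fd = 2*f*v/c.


From fd = 2*f*v/c, v = c*fd/(2*f) = 1500 * 675.51 / (2*19025) = 26.63

26.63 m/s


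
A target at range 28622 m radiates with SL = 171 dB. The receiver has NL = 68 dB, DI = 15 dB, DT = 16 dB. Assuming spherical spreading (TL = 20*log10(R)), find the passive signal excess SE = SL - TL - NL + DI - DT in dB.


Step 1: TL = 20*log10(28622) = 89.13 dB
Step 2: SE = 171 - 89.13 - 68 + 15 - 16 = 12.87

12.87 dB


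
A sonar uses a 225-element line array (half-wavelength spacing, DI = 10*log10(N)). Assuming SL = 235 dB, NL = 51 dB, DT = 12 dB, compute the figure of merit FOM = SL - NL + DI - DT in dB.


195.52 dB


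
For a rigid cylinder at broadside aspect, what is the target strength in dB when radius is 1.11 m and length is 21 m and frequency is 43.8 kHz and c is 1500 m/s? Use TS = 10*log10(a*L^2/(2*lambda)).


38.54 dB


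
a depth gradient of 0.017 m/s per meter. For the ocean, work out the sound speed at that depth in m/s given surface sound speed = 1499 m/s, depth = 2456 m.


c = 1499 + 0.017 * 2456 = 1540.752

1540.752 m/s


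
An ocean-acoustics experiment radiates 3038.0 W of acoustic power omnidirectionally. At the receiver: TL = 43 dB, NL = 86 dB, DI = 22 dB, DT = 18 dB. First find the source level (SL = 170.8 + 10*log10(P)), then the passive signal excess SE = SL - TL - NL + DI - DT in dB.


Step 1: SL = 170.8 + 10*log10(3038.0) = 205.63 dB
Step 2: SE = SL - TL - NL + DI - DT = 205.63 - 43 - 86 + 22 - 18 = 80.63

80.63 dB


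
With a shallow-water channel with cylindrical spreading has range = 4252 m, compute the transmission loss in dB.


TL = 10*log10(4252) = 36.29

36.29 dB


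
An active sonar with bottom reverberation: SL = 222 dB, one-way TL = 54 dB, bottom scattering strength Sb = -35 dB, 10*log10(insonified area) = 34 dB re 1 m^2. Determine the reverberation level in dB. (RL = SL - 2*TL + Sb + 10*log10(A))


RL = SL - 2*TL + Sb + 10*log10(A) = 222 - 2*54 + (-35) + 34 = 113

113 dB


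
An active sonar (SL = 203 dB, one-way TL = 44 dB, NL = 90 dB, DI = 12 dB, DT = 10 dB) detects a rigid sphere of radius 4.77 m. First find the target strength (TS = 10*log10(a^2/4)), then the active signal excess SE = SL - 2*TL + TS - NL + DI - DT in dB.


Step 1: TS = 10*log10(4.77^2/4) = 7.55 dB
Step 2: SE = SL - 2*TL + TS - NL + DI - DT = 203 - 2*44 + (7.55) - 90 + 12 - 10 = 34.55

34.55 dB


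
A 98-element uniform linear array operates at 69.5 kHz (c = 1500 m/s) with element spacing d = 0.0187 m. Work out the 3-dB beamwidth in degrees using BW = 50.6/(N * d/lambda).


Step 1: lambda = 1500/69500 = 0.02158 m
Step 2: d/lambda = 0.0187/0.02158 = 0.8665
Step 3: BW = 50.6/(N * d/lambda) = 50.6/(98 * 0.8665) = 0.6

0.6 deg


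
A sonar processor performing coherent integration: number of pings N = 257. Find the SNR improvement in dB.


Gain = 10*log10(257) = 24.1

24.1 dB


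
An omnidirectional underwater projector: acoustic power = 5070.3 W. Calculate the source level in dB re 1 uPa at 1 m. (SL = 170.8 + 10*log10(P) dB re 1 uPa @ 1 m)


SL = 170.8 + 10*log10(5070.3) = 170.8 + 37.05 = 207.85

207.85 dB


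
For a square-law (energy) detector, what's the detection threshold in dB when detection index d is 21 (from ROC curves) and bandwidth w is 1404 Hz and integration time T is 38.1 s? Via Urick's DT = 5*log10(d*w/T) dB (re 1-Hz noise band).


14.44 dB


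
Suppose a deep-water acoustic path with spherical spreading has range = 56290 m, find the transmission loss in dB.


TL = 20*log10(56290) = 95.01

95.01 dB


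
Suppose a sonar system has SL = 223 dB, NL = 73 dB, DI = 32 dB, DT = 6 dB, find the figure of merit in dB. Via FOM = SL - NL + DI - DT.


FOM = SL - NL + DI - DT = 223 - 73 + 32 - 6 = 176

176 dB


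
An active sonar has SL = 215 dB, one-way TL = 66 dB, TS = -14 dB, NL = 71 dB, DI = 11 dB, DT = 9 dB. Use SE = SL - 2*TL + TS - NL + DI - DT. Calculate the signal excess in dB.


SE = SL - 2*TL + TS - NL + DI - DT = 215 - 2*66 + (-14) - 71 + 11 - 9 = 0

0 dB


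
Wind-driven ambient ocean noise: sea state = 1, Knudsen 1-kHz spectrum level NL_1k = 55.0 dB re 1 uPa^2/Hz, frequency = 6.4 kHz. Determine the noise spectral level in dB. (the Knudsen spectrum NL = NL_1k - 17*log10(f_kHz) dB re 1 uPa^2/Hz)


NL = NL_1k - 17*log10(f_kHz) = 55.0 - 17*log10(6.4) = 55.0 - (13.71) = 41.29

41.29 dB


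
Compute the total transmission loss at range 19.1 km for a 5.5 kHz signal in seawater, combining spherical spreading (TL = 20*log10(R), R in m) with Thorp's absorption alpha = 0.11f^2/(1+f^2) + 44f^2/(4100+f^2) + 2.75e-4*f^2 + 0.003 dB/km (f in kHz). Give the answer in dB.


94.03 dB


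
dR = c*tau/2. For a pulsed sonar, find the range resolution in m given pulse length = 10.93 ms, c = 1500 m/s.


dR = c*tau/2 = 1500 * 10.93e-3 / 2 = 8.1975

8.1975 m


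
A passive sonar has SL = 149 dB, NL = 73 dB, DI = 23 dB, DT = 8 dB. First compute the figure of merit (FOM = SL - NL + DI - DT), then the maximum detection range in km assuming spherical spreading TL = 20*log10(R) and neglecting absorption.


Step 1: FOM = SL - NL + DI - DT = 149 - 73 + 23 - 8 = 91 dB
Step 2: at max range FOM = TL = 20*log10(R), so R = 10^(91/20) = 35481.34 m = 35.48 km

35.48 km


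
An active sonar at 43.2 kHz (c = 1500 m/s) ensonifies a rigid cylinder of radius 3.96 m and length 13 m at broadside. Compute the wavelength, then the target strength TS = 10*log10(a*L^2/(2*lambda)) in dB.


Step 1: lambda = c/f = 1500/43200 = 0.03472 m
Step 2: TS = 10*log10(a*L^2/(2*lambda)) = 10*log10(3.96*13^2/(2*0.03472)) = 39.84

39.84 dB


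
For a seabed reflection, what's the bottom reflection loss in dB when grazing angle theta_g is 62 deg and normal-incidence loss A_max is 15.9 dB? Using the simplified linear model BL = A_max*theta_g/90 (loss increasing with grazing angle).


BL = A_max * theta_g / 90 = 15.9 * 62 / 90 = 10.95

10.95 dB


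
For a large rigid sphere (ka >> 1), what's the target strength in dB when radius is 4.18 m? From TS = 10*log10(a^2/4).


TS = 10*log10(4.18^2 / 4) = 10*log10(4.3681) = 6.4

6.4 dB


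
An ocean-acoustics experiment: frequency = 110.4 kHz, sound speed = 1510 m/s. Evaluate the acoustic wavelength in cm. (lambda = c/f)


1.37 cm


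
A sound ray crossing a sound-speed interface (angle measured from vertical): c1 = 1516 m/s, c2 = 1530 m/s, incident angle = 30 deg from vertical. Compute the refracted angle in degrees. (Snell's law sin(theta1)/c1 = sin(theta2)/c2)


sin(theta2) = (c2/c1)*sin(theta1) = (1530/1516)*sin(30 deg) = 0.50462
theta2 = arcsin(0.50462) = 30.31

30.31 deg


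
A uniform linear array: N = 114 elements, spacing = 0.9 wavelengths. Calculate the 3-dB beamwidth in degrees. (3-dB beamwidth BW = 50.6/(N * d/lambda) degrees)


BW = 50.6 / (114 * 0.9) = 50.6 / 102.6 = 0.49

0.49 deg


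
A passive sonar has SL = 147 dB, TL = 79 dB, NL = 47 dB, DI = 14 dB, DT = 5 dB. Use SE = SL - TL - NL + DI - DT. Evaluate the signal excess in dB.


SE = SL - TL - NL + DI - DT = 147 - 79 - 47 + 14 - 5 = 30

30 dB


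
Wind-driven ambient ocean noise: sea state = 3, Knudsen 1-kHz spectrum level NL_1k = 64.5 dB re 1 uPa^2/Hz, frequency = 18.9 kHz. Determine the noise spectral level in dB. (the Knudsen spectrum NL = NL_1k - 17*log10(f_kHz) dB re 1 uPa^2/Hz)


42.8 dB


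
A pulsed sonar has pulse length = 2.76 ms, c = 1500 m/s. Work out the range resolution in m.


2.07 m


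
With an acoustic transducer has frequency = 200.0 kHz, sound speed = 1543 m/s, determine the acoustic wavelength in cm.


lambda = c/f = 1543 / 200000 = 0.0077 m = 0.77 cm

0.77 cm


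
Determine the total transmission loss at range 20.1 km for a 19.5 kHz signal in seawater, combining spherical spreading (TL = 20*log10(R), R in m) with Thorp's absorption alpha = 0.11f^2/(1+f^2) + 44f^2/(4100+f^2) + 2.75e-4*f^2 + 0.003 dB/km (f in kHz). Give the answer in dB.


Step 1 (Thorp): alpha = 0.11*380.25/(1+380.25) + 44*380.25/(4100+380.25) + 2.75e-4*380.25 + 0.003 = 3.9517 dB/km
Step 2: TL_spread = 20*log10(20100) = 86.06 dB
Step 3: TL_abs = alpha*R = 3.9517 * 20.1 = 79.43 dB
Step 4: TL_total = 86.06 + 79.43 = 165.49

165.49 dB


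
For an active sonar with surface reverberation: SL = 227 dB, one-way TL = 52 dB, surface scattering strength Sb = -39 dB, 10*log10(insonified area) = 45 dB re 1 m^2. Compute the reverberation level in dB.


129 dB


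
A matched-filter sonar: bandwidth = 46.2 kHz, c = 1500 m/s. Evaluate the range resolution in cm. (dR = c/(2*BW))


dR = c/(2*BW) = 1500 / (2 * 46.2e3) = 0.0162 m = 1.62 cm

1.62 cm


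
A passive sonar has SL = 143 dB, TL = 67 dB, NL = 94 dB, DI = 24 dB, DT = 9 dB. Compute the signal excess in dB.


SE = SL - TL - NL + DI - DT = 143 - 67 - 94 + 24 - 9 = -3

-3 dB


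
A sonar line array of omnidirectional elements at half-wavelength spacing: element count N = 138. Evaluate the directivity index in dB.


DI = 10*log10(138) = 21.4

21.4 dB


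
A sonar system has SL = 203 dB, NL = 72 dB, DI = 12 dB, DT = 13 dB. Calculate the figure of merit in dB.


FOM = SL - NL + DI - DT = 203 - 72 + 12 - 13 = 130

130 dB


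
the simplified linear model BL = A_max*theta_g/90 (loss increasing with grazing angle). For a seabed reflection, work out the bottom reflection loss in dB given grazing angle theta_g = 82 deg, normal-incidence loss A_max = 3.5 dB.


BL = A_max * theta_g / 90 = 3.5 * 82 / 90 = 3.19

3.19 dB


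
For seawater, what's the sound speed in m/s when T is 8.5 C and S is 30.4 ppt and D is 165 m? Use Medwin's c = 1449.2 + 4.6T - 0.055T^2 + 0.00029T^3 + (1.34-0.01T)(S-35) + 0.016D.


c = 1449.2 + 4.6*8.5 - 0.055*8.5^2 + 0.00029*8.5^3 + (1.34 - 0.01*8.5)*(30.4 - 35) + 0.016*165 = 1481.37

1481.37 m/s


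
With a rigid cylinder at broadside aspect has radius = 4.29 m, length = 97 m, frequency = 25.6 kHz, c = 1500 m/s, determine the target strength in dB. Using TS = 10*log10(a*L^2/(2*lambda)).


lambda = 1500/25600 = 0.05859 m
TS = 10*log10(4.29*97^2/(2*0.05859)) = 55.37

55.37 dB


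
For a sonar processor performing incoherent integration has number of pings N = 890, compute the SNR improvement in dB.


Gain = 5*log10(890) = 14.75

14.75 dB


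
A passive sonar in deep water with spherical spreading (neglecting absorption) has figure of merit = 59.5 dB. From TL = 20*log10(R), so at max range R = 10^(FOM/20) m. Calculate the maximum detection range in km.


At max range FOM = TL, so 20*log10(R) = 59.5
R = 10^(59.5/20) = 944.06 m = 0.94 km

0.94 km


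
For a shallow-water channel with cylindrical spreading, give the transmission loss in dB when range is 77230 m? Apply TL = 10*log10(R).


TL = 10*log10(77230) = 48.88

48.88 dB


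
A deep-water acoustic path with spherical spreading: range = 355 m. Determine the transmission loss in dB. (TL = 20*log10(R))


TL = 20*log10(355) = 51.0

51.0 dB


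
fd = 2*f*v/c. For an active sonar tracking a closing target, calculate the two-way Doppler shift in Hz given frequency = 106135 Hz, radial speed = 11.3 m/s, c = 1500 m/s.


1599.1 Hz


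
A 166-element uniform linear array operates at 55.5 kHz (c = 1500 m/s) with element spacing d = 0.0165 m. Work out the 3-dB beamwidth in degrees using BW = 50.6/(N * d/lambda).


Step 1: lambda = 1500/55500 = 0.02703 m
Step 2: d/lambda = 0.0165/0.02703 = 0.6104
Step 3: BW = 50.6/(N * d/lambda) = 50.6/(166 * 0.6104) = 0.5

0.5 deg


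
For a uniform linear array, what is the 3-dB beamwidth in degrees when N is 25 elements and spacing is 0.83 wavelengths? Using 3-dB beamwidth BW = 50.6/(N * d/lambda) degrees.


2.44 deg


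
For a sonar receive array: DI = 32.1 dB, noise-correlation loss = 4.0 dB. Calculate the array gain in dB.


28.1 dB


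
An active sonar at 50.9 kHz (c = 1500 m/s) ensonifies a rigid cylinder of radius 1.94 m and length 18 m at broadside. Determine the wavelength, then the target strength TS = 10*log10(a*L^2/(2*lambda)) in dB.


Step 1: lambda = c/f = 1500/50900 = 0.02947 m
Step 2: TS = 10*log10(a*L^2/(2*lambda)) = 10*log10(1.94*18^2/(2*0.02947)) = 40.28

40.28 dB
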